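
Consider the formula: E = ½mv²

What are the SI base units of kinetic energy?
Units of each symbol in E = ½mv²:
  m (mass): kg
  v (speed): m/s  → to the power 2, contributes m²/s²
  The factor ½ is dimensionless.

Multiplying the contributions: [kg] · [m²/s²]
Adding exponents of each base unit: kg: 1, m: 2, s: -2
SI base units of kinetic energy: kg·m²/s²

Answer: kg·m²/s²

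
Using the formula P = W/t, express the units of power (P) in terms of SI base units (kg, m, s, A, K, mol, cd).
Units of each symbol in P = W/t:
  W (work): kg·m²/s²
  t (time): s  → in the denominator, contributes 1/s

Multiplying the contributions: [kg·m²/s²] · [1/s]
Adding exponents of each base unit: kg: 1, m: 2, s: -3
SI base units of power: kg·m²/s³

Answer: kg·m²/s³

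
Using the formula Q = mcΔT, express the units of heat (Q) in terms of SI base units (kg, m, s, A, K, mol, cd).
Units of each symbol in Q = mcΔT:
  m (mass): kg
  c (specific heat capacity, in J/(kg·K)): m²/(s²·K)
  ΔT (temperature change): K

Multiplying the contributions: [kg] · [m²/(s²·K)] · [K]
Adding exponents of each base unit: kg: 1, m: 2, s: -2
SI base units of heat: kg·m²/s²

Answer: kg·m²/s²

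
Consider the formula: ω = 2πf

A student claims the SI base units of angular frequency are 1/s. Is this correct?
Units of each symbol in ω = 2πf:
  f (frequency): 1/s
  The factor 2π is dimensionless.

Multiplying the contributions: [1/s]
Adding exponents of each base unit: s: -1
SI base units of angular frequency: 1/s

The claimed units 1/s match the derived units, so the claim is correct.

Answer: Yes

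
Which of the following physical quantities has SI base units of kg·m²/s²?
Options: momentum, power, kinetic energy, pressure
Checking the SI base units of each option:
  momentum (p = mv): kg·m/s  ✗
  power (P = W/t): kg·m²/s³  ✗
  kinetic energy (E = ½mv²): kg·m²/s²  ✓ matches
  pressure (P = F/A): kg/(m·s²)  ✗

Only kinetic energy has units kg·m²/s².

Answer: kinetic energy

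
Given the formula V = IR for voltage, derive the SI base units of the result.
Units of each symbol in V = IR:
  I (current): A
  R (resistance, in ohms): kg·m²/(s³·A²)

Multiplying the contributions: [A] · [kg·m²/(s³·A²)]
Adding exponents of each base unit: kg: 1, m: 2, s: -3, A: -1
SI base units of voltage: kg·m²/(s³·A)

Answer: kg·m²/(s³·A)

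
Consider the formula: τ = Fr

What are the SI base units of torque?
Units of each symbol in τ = Fr:
  F (force): kg·m/s²
  r (lever arm): m

Multiplying the contributions: [kg·m/s²] · [m]
Adding exponents of each base unit: kg: 1, m: 2, s: -2
SI base units of torque: kg·m²/s²

Answer: kg·m²/s²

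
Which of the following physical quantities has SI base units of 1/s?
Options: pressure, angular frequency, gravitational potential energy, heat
Checking the SI base units of each option:
  pressure (P = F/A): kg/(m·s²)  ✗
  angular frequency (ω = 2πf): 1/s  ✓ matches
  gravitational potential energy (U = -GMm/r): kg·m²/s²  ✗
  heat (Q = mcΔT): kg·m²/s²  ✗

Only angular frequency has units 1/s.

Answer: angular frequency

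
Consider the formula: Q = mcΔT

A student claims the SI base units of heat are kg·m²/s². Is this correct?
Units of each symbol in Q = mcΔT:
  m (mass): kg
  c (specific heat capacity, in J/(kg·K)): m²/(s²·K)
  ΔT (temperature change): K

Multiplying the contributions: [kg] · [m²/(s²·K)] · [K]
Adding exponents of each base unit: kg: 1, m: 2, s: -2
SI base units of heat: kg·m²/s²

The claimed units kg·m²/s² match the derived units, so the claim is correct.

Answer: Yes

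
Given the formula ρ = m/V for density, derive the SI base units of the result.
Units of each symbol in ρ = m/V:
  m (mass): kg
  V (volume): m³  → in the denominator, contributes 1/m³

Multiplying the contributions: [kg] · [1/m³]
Adding exponents of each base unit: kg: 1, m: -3
SI base units of density: kg/m³

Answer: kg/m³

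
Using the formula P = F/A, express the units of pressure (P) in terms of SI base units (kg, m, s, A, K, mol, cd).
Units of each symbol in P = F/A:
  F (force): kg·m/s²
  A (area): m²  → in the denominator, contributes 1/m²

Multiplying the contributions: [kg·m/s²] · [1/m²]
Adding exponents of each base unit: kg: 1, m: -1, s: -2
SI base units of pressure: kg/(m·s²)

Answer: kg/(m·s²)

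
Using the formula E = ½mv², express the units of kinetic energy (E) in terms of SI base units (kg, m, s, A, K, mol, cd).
Units of each symbol in E = ½mv²:
  m (mass): kg
  v (speed): m/s  → to the power 2, contributes m²/s²
  The factor ½ is dimensionless.

Multiplying the contributions: [kg] · [m²/s²]
Adding exponents of each base unit: kg: 1, m: 2, s: -2
SI base units of kinetic energy: kg·m²/s²

Answer: kg·m²/s²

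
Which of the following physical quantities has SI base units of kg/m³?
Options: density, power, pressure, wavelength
Checking the SI base units of each option:
  density (ρ = m/V): kg/m³  ✓ matches
  power (P = W/t): kg·m²/s³  ✗
  pressure (P = F/A): kg/(m·s²)  ✗
  wavelength (λ = v/f): m  ✗

Only density has units kg/m³.

Answer: density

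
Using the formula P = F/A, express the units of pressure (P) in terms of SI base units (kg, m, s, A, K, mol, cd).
Units of each symbol in P = F/A:
  F (force): kg·m/s²
  A (area): m²  → in the denominator, contributes 1/m²

Multiplying the contributions: [kg·m/s²] · [1/m²]
Adding exponents of each base unit: kg: 1, m: -1, s: -2
SI base units of pressure: kg/(m·s²)

Answer: kg/(m·s²)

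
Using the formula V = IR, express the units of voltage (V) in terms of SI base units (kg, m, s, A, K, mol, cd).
Units of each symbol in V = IR:
  I (current): A
  R (resistance, in ohms): kg·m²/(s³·A²)

Multiplying the contributions: [A] · [kg·m²/(s³·A²)]
Adding exponents of each base unit: kg: 1, m: 2, s: -3, A: -1
SI base units of voltage: kg·m²/(s³·A)

Answer: kg·m²/(s³·A)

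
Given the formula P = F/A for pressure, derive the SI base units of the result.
Units of each symbol in P = F/A:
  F (force): kg·m/s²
  A (area): m²  → in the denominator, contributes 1/m²

Multiplying the contributions: [kg·m/s²] · [1/m²]
Adding exponents of each base unit: kg: 1, m: -1, s: -2
SI base units of pressure: kg/(m·s²)

Answer: kg/(m·s²)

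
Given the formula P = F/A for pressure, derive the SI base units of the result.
Units of each symbol in P = F/A:
  F (force): kg·m/s²
  A (area): m²  → in the denominator, contributes 1/m²

Multiplying the contributions: [kg·m/s²] · [1/m²]
Adding exponents of each base unit: kg: 1, m: -1, s: -2
SI base units of pressure: kg/(m·s²)

Answer: kg/(m·s²)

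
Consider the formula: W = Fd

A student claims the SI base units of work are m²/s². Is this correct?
Units of each symbol in W = Fd:
  F (force): kg·m/s²
  d (displacement): m

Multiplying the contributions: [kg·m/s²] · [m]
Adding exponents of each base unit: kg: 1, m: 2, s: -2
SI base units of work: kg·m²/s²

The claimed units m²/s² (exponents m: 2, s: -2) do not match the derived units kg·m²/s² (exponents kg: 1, m: 2, s: -2), so the claim is incorrect.

Answer: No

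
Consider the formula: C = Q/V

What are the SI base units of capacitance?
Units of each symbol in C = Q/V:
  Q (charge, in coulombs): s·A
  V (voltage, in volts): kg·m²/(s³·A)  → in the denominator, contributes s³·A/(kg·m²)

Multiplying the contributions: [s·A] · [s³·A/(kg·m²)]
Adding exponents of each base unit: kg: -1, m: -2, s: 4, A: 2
SI base units of capacitance: s⁴·A²/(kg·m²)

Answer: s⁴·A²/(kg·m²)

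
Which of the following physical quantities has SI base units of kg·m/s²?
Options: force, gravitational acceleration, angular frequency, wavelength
Checking the SI base units of each option:
  force (F = ma): kg·m/s²  ✓ matches
  gravitational acceleration (g = GM/r²): m/s²  ✗
  angular frequency (ω = 2πf): 1/s  ✗
  wavelength (λ = v/f): m  ✗

Only force has units kg·m/s².

Answer: force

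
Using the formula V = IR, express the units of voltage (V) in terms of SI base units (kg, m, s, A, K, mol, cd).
Units of each symbol in V = IR:
  I (current): A
  R (resistance, in ohms): kg·m²/(s³·A²)

Multiplying the contributions: [A] · [kg·m²/(s³·A²)]
Adding exponents of each base unit: kg: 1, m: 2, s: -3, A: -1
SI base units of voltage: kg·m²/(s³·A)

Answer: kg·m²/(s³·A)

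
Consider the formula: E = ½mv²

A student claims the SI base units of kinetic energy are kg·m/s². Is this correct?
Units of each symbol in E = ½mv²:
  m (mass): kg
  v (speed): m/s  → to the power 2, contributes m²/s²
  The factor ½ is dimensionless.

Multiplying the contributions: [kg] · [m²/s²]
Adding exponents of each base unit: kg: 1, m: 2, s: -2
SI base units of kinetic energy: kg·m²/s²

The claimed units kg·m/s² (exponents kg: 1, m: 1, s: -2) do not match the derived units kg·m²/s² (exponents kg: 1, m: 2, s: -2), so the claim is incorrect.

Answer: No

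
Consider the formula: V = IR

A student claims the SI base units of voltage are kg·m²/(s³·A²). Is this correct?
Units of each symbol in V = IR:
  I (current): A
  R (resistance, in ohms): kg·m²/(s³·A²)

Multiplying the contributions: [A] · [kg·m²/(s³·A²)]
Adding exponents of each base unit: kg: 1, m: 2, s: -3, A: -1
SI base units of voltage: kg·m²/(s³·A)

The claimed units kg·m²/(s³·A²) (exponents kg: 1, m: 2, s: -3, A: -2) do not match the derived units kg·m²/(s³·A) (exponents kg: 1, m: 2, s: -3, A: -1), so the claim is incorrect.

Answer: No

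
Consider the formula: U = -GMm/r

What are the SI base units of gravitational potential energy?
Units of each symbol in U = -GMm/r:
  G (gravitational constant): m³/(kg·s²)
  M (mass): kg
  m (mass): kg
  r (distance): m  → in the denominator, contributes 1/m
  The minus sign does not affect the units.

Multiplying the contributions: [m³/(kg·s²)] · [kg] · [kg] · [1/m]
Adding exponents of each base unit: kg: 1, m: 2, s: -2
SI base units of gravitational potential energy: kg·m²/s²

Answer: kg·m²/s²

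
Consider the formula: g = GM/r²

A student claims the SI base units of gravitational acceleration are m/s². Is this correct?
Units of each symbol in g = GM/r²:
  G (gravitational constant): m³/(kg·s²)
  M (mass): kg
  r (distance): m  → to the power 2 in the denominator, contributes 1/m²

Multiplying the contributions: [m³/(kg·s²)] · [kg] · [1/m²]
Adding exponents of each base unit: m: 1, s: -2
SI base units of gravitational acceleration: m/s²

The claimed units m/s² match the derived units, so the claim is correct.

Answer: Yes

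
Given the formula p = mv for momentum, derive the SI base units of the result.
Units of each symbol in p = mv:
  m (mass): kg
  v (velocity): m/s

Multiplying the contributions: [kg] · [m/s]
Adding exponents of each base unit: kg: 1, m: 1, s: -1
SI base units of momentum: kg·m/s

Answer: kg·m/s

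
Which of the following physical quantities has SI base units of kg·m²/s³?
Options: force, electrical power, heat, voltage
Checking the SI base units of each option:
  force (F = ma): kg·m/s²  ✗
  electrical power (P = IV): kg·m²/s³  ✓ matches
  heat (Q = mcΔT): kg·m²/s²  ✗
  voltage (V = IR): kg·m²/(s³·A)  ✗

Only electrical power has units kg·m²/s³.

Answer: electrical power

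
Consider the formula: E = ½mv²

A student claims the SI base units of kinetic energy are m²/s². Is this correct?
Units of each symbol in E = ½mv²:
  m (mass): kg
  v (speed): m/s  → to the power 2, contributes m²/s²
  The factor ½ is dimensionless.

Multiplying the contributions: [kg] · [m²/s²]
Adding exponents of each base unit: kg: 1, m: 2, s: -2
SI base units of kinetic energy: kg·m²/s²

The claimed units m²/s² (exponents m: 2, s: -2) do not match the derived units kg·m²/s² (exponents kg: 1, m: 2, s: -2), so the claim is incorrect.

Answer: No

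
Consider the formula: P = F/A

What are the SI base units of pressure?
Units of each symbol in P = F/A:
  F (force): kg·m/s²
  A (area): m²  → in the denominator, contributes 1/m²

Multiplying the contributions: [kg·m/s²] · [1/m²]
Adding exponents of each base unit: kg: 1, m: -1, s: -2
SI base units of pressure: kg/(m·s²)

Answer: kg/(m·s²)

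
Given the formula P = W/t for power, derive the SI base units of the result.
Units of each symbol in P = W/t:
  W (work): kg·m²/s²
  t (time): s  → in the denominator, contributes 1/s

Multiplying the contributions: [kg·m²/s²] · [1/s]
Adding exponents of each base unit: kg: 1, m: 2, s: -3
SI base units of power: kg·m²/s³

Answer: kg·m²/s³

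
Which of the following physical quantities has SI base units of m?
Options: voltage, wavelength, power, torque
Checking the SI base units of each option:
  voltage (V = IR): kg·m²/(s³·A)  ✗
  wavelength (λ = v/f): m  ✓ matches
  power (P = W/t): kg·m²/s³  ✗
  torque (τ = Fr): kg·m²/s²  ✗

Only wavelength has units m.

Answer: wavelength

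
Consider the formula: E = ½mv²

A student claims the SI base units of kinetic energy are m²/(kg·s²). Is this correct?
Units of each symbol in E = ½mv²:
  m (mass): kg
  v (speed): m/s  → to the power 2, contributes m²/s²
  The factor ½ is dimensionless.

Multiplying the contributions: [kg] · [m²/s²]
Adding exponents of each base unit: kg: 1, m: 2, s: -2
SI base units of kinetic energy: kg·m²/s²

The claimed units m²/(kg·s²) (exponents kg: -1, m: 2, s: -2) do not match the derived units kg·m²/s² (exponents kg: 1, m: 2, s: -2), so the claim is incorrect.

Answer: No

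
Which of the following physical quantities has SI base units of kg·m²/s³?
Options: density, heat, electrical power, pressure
Checking the SI base units of each option:
  density (ρ = m/V): kg/m³  ✗
  heat (Q = mcΔT): kg·m²/s²  ✗
  electrical power (P = IV): kg·m²/s³  ✓ matches
  pressure (P = F/A): kg/(m·s²)  ✗

Only electrical power has units kg·m²/s³.

Answer: electrical power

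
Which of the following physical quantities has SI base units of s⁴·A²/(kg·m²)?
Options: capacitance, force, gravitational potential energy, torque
Checking the SI base units of each option:
  capacitance (C = Q/V): s⁴·A²/(kg·m²)  ✓ matches
  force (F = ma): kg·m/s²  ✗
  gravitational potential energy (U = -GMm/r): kg·m²/s²  ✗
  torque (τ = Fr): kg·m²/s²  ✗

Only capacitance has units s⁴·A²/(kg·m²).

Answer: capacitance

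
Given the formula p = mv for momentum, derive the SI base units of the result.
Units of each symbol in p = mv:
  m (mass): kg
  v (velocity): m/s

Multiplying the contributions: [kg] · [m/s]
Adding exponents of each base unit: kg: 1, m: 1, s: -1
SI base units of momentum: kg·m/s

Answer: kg·m/s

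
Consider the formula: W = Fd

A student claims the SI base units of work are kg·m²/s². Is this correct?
Units of each symbol in W = Fd:
  F (force): kg·m/s²
  d (displacement): m

Multiplying the contributions: [kg·m/s²] · [m]
Adding exponents of each base unit: kg: 1, m: 2, s: -2
SI base units of work: kg·m²/s²

The claimed units kg·m²/s² match the derived units, so the claim is correct.

Answer: Yes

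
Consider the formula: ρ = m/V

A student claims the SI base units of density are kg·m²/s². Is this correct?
Units of each symbol in ρ = m/V:
  m (mass): kg
  V (volume): m³  → in the denominator, contributes 1/m³

Multiplying the contributions: [kg] · [1/m³]
Adding exponents of each base unit: kg: 1, m: -3
SI base units of density: kg/m³

The claimed units kg·m²/s² (exponents kg: 1, m: 2, s: -2) do not match the derived units kg/m³ (exponents kg: 1, m: -3), so the claim is incorrect.

Answer: No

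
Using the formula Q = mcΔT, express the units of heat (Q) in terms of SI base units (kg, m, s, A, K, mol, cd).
Units of each symbol in Q = mcΔT:
  m (mass): kg
  c (specific heat capacity, in J/(kg·K)): m²/(s²·K)
  ΔT (temperature change): K

Multiplying the contributions: [kg] · [m²/(s²·K)] · [K]
Adding exponents of each base unit: kg: 1, m: 2, s: -2
SI base units of heat: kg·m²/s²

Answer: kg·m²/s²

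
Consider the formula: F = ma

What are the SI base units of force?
Units of each symbol in F = ma:
  m (mass): kg
  a (acceleration): m/s²

Multiplying the contributions: [kg] · [m/s²]
Adding exponents of each base unit: kg: 1, m: 1, s: -2
SI base units of force: kg·m/s²

Answer: kg·m/s²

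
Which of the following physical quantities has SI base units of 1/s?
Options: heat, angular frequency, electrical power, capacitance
Checking the SI base units of each option:
  heat (Q = mcΔT): kg·m²/s²  ✗
  angular frequency (ω = 2πf): 1/s  ✓ matches
  electrical power (P = IV): kg·m²/s³  ✗
  capacitance (C = Q/V): s⁴·A²/(kg·m²)  ✗

Only angular frequency has units 1/s.

Answer: angular frequency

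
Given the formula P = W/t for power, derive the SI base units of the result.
Units of each symbol in P = W/t:
  W (work): kg·m²/s²
  t (time): s  → in the denominator, contributes 1/s

Multiplying the contributions: [kg·m²/s²] · [1/s]
Adding exponents of each base unit: kg: 1, m: 2, s: -3
SI base units of power: kg·m²/s³

Answer: kg·m²/s³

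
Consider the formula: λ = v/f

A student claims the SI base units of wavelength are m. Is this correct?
Units of each symbol in λ = v/f:
  v (wave speed): m/s
  f (frequency): 1/s  → in the denominator, contributes s

Multiplying the contributions: [m/s] · [s]
Adding exponents of each base unit: m: 1
SI base units of wavelength: m

The claimed units m match the derived units, so the claim is correct.

Answer: Yes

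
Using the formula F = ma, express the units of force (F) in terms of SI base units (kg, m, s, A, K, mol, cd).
Units of each symbol in F = ma:
  m (mass): kg
  a (acceleration): m/s²

Multiplying the contributions: [kg] · [m/s²]
Adding exponents of each base unit: kg: 1, m: 1, s: -2
SI base units of force: kg·m/s²

Answer: kg·m/s²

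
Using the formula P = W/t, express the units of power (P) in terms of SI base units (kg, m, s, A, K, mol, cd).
Units of each symbol in P = W/t:
  W (work): kg·m²/s²
  t (time): s  → in the denominator, contributes 1/s

Multiplying the contributions: [kg·m²/s²] · [1/s]
Adding exponents of each base unit: kg: 1, m: 2, s: -3
SI base units of power: kg·m²/s³

Answer: kg·m²/s³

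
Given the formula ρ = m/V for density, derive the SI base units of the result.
Units of each symbol in ρ = m/V:
  m (mass): kg
  V (volume): m³  → in the denominator, contributes 1/m³

Multiplying the contributions: [kg] · [1/m³]
Adding exponents of each base unit: kg: 1, m: -3
SI base units of density: kg/m³

Answer: kg/m³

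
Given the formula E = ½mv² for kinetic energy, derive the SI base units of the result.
Units of each symbol in E = ½mv²:
  m (mass): kg
  v (speed): m/s  → to the power 2, contributes m²/s²
  The factor ½ is dimensionless.

Multiplying the contributions: [kg] · [m²/s²]
Adding exponents of each base unit: kg: 1, m: 2, s: -2
SI base units of kinetic energy: kg·m²/s²

Answer: kg·m²/s²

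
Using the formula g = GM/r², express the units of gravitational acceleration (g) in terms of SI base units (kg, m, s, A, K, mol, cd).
Units of each symbol in g = GM/r²:
  G (gravitational constant): m³/(kg·s²)
  M (mass): kg
  r (distance): m  → to the power 2 in the denominator, contributes 1/m²

Multiplying the contributions: [m³/(kg·s²)] · [kg] · [1/m²]
Adding exponents of each base unit: m: 1, s: -2
SI base units of gravitational acceleration: m/s²

Answer: m/s²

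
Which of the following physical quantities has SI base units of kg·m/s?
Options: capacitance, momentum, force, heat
Checking the SI base units of each option:
  capacitance (C = Q/V): s⁴·A²/(kg·m²)  ✗
  momentum (p = mv): kg·m/s  ✓ matches
  force (F = ma): kg·m/s²  ✗
  heat (Q = mcΔT): kg·m²/s²  ✗

Only momentum has units kg·m/s.

Answer: momentum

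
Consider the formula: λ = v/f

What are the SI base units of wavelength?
Units of each symbol in λ = v/f:
  v (wave speed): m/s
  f (frequency): 1/s  → in the denominator, contributes s

Multiplying the contributions: [m/s] · [s]
Adding exponents of each base unit: m: 1
SI base units of wavelength: m

Answer: m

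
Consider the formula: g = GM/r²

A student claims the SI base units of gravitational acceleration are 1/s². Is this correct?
Units of each symbol in g = GM/r²:
  G (gravitational constant): m³/(kg·s²)
  M (mass): kg
  r (distance): m  → to the power 2 in the denominator, contributes 1/m²

Multiplying the contributions: [m³/(kg·s²)] · [kg] · [1/m²]
Adding exponents of each base unit: m: 1, s: -2
SI base units of gravitational acceleration: m/s²

The claimed units 1/s² (exponents s: -2) do not match the derived units m/s² (exponents m: 1, s: -2), so the claim is incorrect.

Answer: No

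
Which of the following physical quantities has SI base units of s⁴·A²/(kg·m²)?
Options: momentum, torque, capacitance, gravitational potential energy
Checking the SI base units of each option:
  momentum (p = mv): kg·m/s  ✗
  torque (τ = Fr): kg·m²/s²  ✗
  capacitance (C = Q/V): s⁴·A²/(kg·m²)  ✓ matches
  gravitational potential energy (U = -GMm/r): kg·m²/s²  ✗

Only capacitance has units s⁴·A²/(kg·m²).

Answer: capacitance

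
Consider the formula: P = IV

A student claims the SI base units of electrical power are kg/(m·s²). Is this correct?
Units of each symbol in P = IV:
  I (current): A
  V (voltage, in volts): kg·m²/(s³·A)

Multiplying the contributions: [A] · [kg·m²/(s³·A)]
Adding exponents of each base unit: kg: 1, m: 2, s: -3
SI base units of electrical power: kg·m²/s³

The claimed units kg/(m·s²) (exponents kg: 1, m: -1, s: -2) do not match the derived units kg·m²/s³ (exponents kg: 1, m: 2, s: -3), so the claim is incorrect.

Answer: No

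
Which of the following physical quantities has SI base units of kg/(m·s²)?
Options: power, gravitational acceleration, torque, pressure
Checking the SI base units of each option:
  power (P = W/t): kg·m²/s³  ✗
  gravitational acceleration (g = GM/r²): m/s²  ✗
  torque (τ = Fr): kg·m²/s²  ✗
  pressure (P = F/A): kg/(m·s²)  ✓ matches

Only pressure has units kg/(m·s²).

Answer: pressure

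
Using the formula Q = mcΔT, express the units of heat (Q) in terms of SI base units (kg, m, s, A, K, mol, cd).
Units of each symbol in Q = mcΔT:
  m (mass): kg
  c (specific heat capacity, in J/(kg·K)): m²/(s²·K)
  ΔT (temperature change): K

Multiplying the contributions: [kg] · [m²/(s²·K)] · [K]
Adding exponents of each base unit: kg: 1, m: 2, s: -2
SI base units of heat: kg·m²/s²

Answer: kg·m²/s²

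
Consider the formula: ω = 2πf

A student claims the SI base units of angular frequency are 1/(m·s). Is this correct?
Units of each symbol in ω = 2πf:
  f (frequency): 1/s
  The factor 2π is dimensionless.

Multiplying the contributions: [1/s]
Adding exponents of each base unit: s: -1
SI base units of angular frequency: 1/s

The claimed units 1/(m·s) (exponents m: -1, s: -1) do not match the derived units 1/s (exponents s: -1), so the claim is incorrect.

Answer: No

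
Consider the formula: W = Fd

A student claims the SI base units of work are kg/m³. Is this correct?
Units of each symbol in W = Fd:
  F (force): kg·m/s²
  d (displacement): m

Multiplying the contributions: [kg·m/s²] · [m]
Adding exponents of each base unit: kg: 1, m: 2, s: -2
SI base units of work: kg·m²/s²

The claimed units kg/m³ (exponents kg: 1, m: -3) do not match the derived units kg·m²/s² (exponents kg: 1, m: 2, s: -2), so the claim is incorrect.

Answer: No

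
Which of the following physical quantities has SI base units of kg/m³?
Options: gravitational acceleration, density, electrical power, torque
Checking the SI base units of each option:
  gravitational acceleration (g = GM/r²): m/s²  ✗
  density (ρ = m/V): kg/m³  ✓ matches
  electrical power (P = IV): kg·m²/s³  ✗
  torque (τ = Fr): kg·m²/s²  ✗

Only density has units kg/m³.

Answer: density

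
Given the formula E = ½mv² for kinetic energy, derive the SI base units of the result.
Units of each symbol in E = ½mv²:
  m (mass): kg
  v (speed): m/s  → to the power 2, contributes m²/s²
  The factor ½ is dimensionless.

Multiplying the contributions: [kg] · [m²/s²]
Adding exponents of each base unit: kg: 1, m: 2, s: -2
SI base units of kinetic energy: kg·m²/s²

Answer: kg·m²/s²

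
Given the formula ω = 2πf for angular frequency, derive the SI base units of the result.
Units of each symbol in ω = 2πf:
  f (frequency): 1/s
  The factor 2π is dimensionless.

Multiplying the contributions: [1/s]
Adding exponents of each base unit: s: -1
SI base units of angular frequency: 1/s

Answer: 1/s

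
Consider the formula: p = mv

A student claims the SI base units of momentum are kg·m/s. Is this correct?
Units of each symbol in p = mv:
  m (mass): kg
  v (velocity): m/s

Multiplying the contributions: [kg] · [m/s]
Adding exponents of each base unit: kg: 1, m: 1, s: -1
SI base units of momentum: kg·m/s

The claimed units kg·m/s match the derived units, so the claim is correct.

Answer: Yes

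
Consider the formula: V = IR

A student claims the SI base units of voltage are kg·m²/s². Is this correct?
Units of each symbol in V = IR:
  I (current): A
  R (resistance, in ohms): kg·m²/(s³·A²)

Multiplying the contributions: [A] · [kg·m²/(s³·A²)]
Adding exponents of each base unit: kg: 1, m: 2, s: -3, A: -1
SI base units of voltage: kg·m²/(s³·A)

The claimed units kg·m²/s² (exponents kg: 1, m: 2, s: -2) do not match the derived units kg·m²/(s³·A) (exponents kg: 1, m: 2, s: -3, A: -1), so the claim is incorrect.

Answer: No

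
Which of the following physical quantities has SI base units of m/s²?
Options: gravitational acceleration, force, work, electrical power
Checking the SI base units of each option:
  gravitational acceleration (g = GM/r²): m/s²  ✓ matches
  force (F = ma): kg·m/s²  ✗
  work (W = Fd): kg·m²/s²  ✗
  electrical power (P = IV): kg·m²/s³  ✗

Only gravitational acceleration has units m/s².

Answer: gravitational acceleration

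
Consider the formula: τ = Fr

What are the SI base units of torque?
Units of each symbol in τ = Fr:
  F (force): kg·m/s²
  r (lever arm): m

Multiplying the contributions: [kg·m/s²] · [m]
Adding exponents of each base unit: kg: 1, m: 2, s: -2
SI base units of torque: kg·m²/s²

Answer: kg·m²/s²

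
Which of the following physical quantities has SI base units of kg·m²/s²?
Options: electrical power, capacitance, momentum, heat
Checking the SI base units of each option:
  electrical power (P = IV): kg·m²/s³  ✗
  capacitance (C = Q/V): s⁴·A²/(kg·m²)  ✗
  momentum (p = mv): kg·m/s  ✗
  heat (Q = mcΔT): kg·m²/s²  ✓ matches

Only heat has units kg·m²/s².

Answer: heat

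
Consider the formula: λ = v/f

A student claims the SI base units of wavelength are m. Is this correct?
Units of each symbol in λ = v/f:
  v (wave speed): m/s
  f (frequency): 1/s  → in the denominator, contributes s

Multiplying the contributions: [m/s] · [s]
Adding exponents of each base unit: m: 1
SI base units of wavelength: m

The claimed units m match the derived units, so the claim is correct.

Answer: Yes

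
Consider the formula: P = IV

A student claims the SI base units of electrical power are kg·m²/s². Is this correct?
Units of each symbol in P = IV:
  I (current): A
  V (voltage, in volts): kg·m²/(s³·A)

Multiplying the contributions: [A] · [kg·m²/(s³·A)]
Adding exponents of each base unit: kg: 1, m: 2, s: -3
SI base units of electrical power: kg·m²/s³

The claimed units kg·m²/s² (exponents kg: 1, m: 2, s: -2) do not match the derived units kg·m²/s³ (exponents kg: 1, m: 2, s: -3), so the claim is incorrect.

Answer: No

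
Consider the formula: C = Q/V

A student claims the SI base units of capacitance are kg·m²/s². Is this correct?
Units of each symbol in C = Q/V:
  Q (charge, in coulombs): s·A
  V (voltage, in volts): kg·m²/(s³·A)  → in the denominator, contributes s³·A/(kg·m²)

Multiplying the contributions: [s·A] · [s³·A/(kg·m²)]
Adding exponents of each base unit: kg: -1, m: -2, s: 4, A: 2
SI base units of capacitance: s⁴·A²/(kg·m²)

The claimed units kg·m²/s² (exponents kg: 1, m: 2, s: -2) do not match the derived units s⁴·A²/(kg·m²) (exponents kg: -1, m: -2, s: 4, A: 2), so the claim is incorrect.

Answer: No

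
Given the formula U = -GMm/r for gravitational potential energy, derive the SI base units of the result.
Units of each symbol in U = -GMm/r:
  G (gravitational constant): m³/(kg·s²)
  M (mass): kg
  m (mass): kg
  r (distance): m  → in the denominator, contributes 1/m
  The minus sign does not affect the units.

Multiplying the contributions: [m³/(kg·s²)] · [kg] · [kg] · [1/m]
Adding exponents of each base unit: kg: 1, m: 2, s: -2
SI base units of gravitational potential energy: kg·m²/s²

Answer: kg·m²/s²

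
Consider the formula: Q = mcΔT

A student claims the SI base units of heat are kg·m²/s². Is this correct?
Units of each symbol in Q = mcΔT:
  m (mass): kg
  c (specific heat capacity, in J/(kg·K)): m²/(s²·K)
  ΔT (temperature change): K

Multiplying the contributions: [kg] · [m²/(s²·K)] · [K]
Adding exponents of each base unit: kg: 1, m: 2, s: -2
SI base units of heat: kg·m²/s²

The claimed units kg·m²/s² match the derived units, so the claim is correct.

Answer: Yes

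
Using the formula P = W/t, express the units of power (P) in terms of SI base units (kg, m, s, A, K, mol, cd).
Units of each symbol in P = W/t:
  W (work): kg·m²/s²
  t (time): s  → in the denominator, contributes 1/s

Multiplying the contributions: [kg·m²/s²] · [1/s]
Adding exponents of each base unit: kg: 1, m: 2, s: -3
SI base units of power: kg·m²/s³

Answer: kg·m²/s³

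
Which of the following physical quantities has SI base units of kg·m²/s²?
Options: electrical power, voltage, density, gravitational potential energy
Checking the SI base units of each option:
  electrical power (P = IV): kg·m²/s³  ✗
  voltage (V = IR): kg·m²/(s³·A)  ✗
  density (ρ = m/V): kg/m³  ✗
  gravitational potential energy (U = -GMm/r): kg·m²/s²  ✓ matches

Only gravitational potential energy has units kg·m²/s².

Answer: gravitational potential energy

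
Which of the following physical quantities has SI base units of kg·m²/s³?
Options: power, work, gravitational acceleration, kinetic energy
Checking the SI base units of each option:
  power (P = W/t): kg·m²/s³  ✓ matches
  work (W = Fd): kg·m²/s²  ✗
  gravitational acceleration (g = GM/r²): m/s²  ✗
  kinetic energy (E = ½mv²): kg·m²/s²  ✗

Only power has units kg·m²/s³.

Answer: power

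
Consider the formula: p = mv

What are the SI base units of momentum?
Units of each symbol in p = mv:
  m (mass): kg
  v (velocity): m/s

Multiplying the contributions: [kg] · [m/s]
Adding exponents of each base unit: kg: 1, m: 1, s: -1
SI base units of momentum: kg·m/s

Answer: kg·m/s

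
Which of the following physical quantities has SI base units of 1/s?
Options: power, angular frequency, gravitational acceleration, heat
Checking the SI base units of each option:
  power (P = W/t): kg·m²/s³  ✗
  angular frequency (ω = 2πf): 1/s  ✓ matches
  gravitational acceleration (g = GM/r²): m/s²  ✗
  heat (Q = mcΔT): kg·m²/s²  ✗

Only angular frequency has units 1/s.

Answer: angular frequency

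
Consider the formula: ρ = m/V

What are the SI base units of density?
Units of each symbol in ρ = m/V:
  m (mass): kg
  V (volume): m³  → in the denominator, contributes 1/m³

Multiplying the contributions: [kg] · [1/m³]
Adding exponents of each base unit: kg: 1, m: -3
SI base units of density: kg/m³

Answer: kg/m³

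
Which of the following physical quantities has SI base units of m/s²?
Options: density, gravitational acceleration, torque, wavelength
Checking the SI base units of each option:
  density (ρ = m/V): kg/m³  ✗
  gravitational acceleration (g = GM/r²): m/s²  ✓ matches
  torque (τ = Fr): kg·m²/s²  ✗
  wavelength (λ = v/f): m  ✗

Only gravitational acceleration has units m/s².

Answer: gravitational acceleration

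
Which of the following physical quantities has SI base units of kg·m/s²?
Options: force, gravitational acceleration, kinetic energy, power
Checking the SI base units of each option:
  force (F = ma): kg·m/s²  ✓ matches
  gravitational acceleration (g = GM/r²): m/s²  ✗
  kinetic energy (E = ½mv²): kg·m²/s²  ✗
  power (P = W/t): kg·m²/s³  ✗

Only force has units kg·m/s².

Answer: force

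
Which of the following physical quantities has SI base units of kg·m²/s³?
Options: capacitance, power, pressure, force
Checking the SI base units of each option:
  capacitance (C = Q/V): s⁴·A²/(kg·m²)  ✗
  power (P = W/t): kg·m²/s³  ✓ matches
  pressure (P = F/A): kg/(m·s²)  ✗
  force (F = ma): kg·m/s²  ✗

Only power has units kg·m²/s³.

Answer: power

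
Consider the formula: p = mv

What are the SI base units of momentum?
Units of each symbol in p = mv:
  m (mass): kg
  v (velocity): m/s

Multiplying the contributions: [kg] · [m/s]
Adding exponents of each base unit: kg: 1, m: 1, s: -1
SI base units of momentum: kg·m/s

Answer: kg·m/s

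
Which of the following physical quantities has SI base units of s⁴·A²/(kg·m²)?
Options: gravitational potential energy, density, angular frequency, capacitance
Checking the SI base units of each option:
  gravitational potential energy (U = -GMm/r): kg·m²/s²  ✗
  density (ρ = m/V): kg/m³  ✗
  angular frequency (ω = 2πf): 1/s  ✗
  capacitance (C = Q/V): s⁴·A²/(kg·m²)  ✓ matches

Only capacitance has units s⁴·A²/(kg·m²).

Answer: capacitance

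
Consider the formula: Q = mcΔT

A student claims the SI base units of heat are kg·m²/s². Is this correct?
Units of each symbol in Q = mcΔT:
  m (mass): kg
  c (specific heat capacity, in J/(kg·K)): m²/(s²·K)
  ΔT (temperature change): K

Multiplying the contributions: [kg] · [m²/(s²·K)] · [K]
Adding exponents of each base unit: kg: 1, m: 2, s: -2
SI base units of heat: kg·m²/s²

The claimed units kg·m²/s² match the derived units, so the claim is correct.

Answer: Yes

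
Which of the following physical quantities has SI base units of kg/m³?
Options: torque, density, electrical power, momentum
Checking the SI base units of each option:
  torque (τ = Fr): kg·m²/s²  ✗
  density (ρ = m/V): kg/m³  ✓ matches
  electrical power (P = IV): kg·m²/s³  ✗
  momentum (p = mv): kg·m/s  ✗

Only density has units kg/m³.

Answer: density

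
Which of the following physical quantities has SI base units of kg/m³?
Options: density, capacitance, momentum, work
Checking the SI base units of each option:
  density (ρ = m/V): kg/m³  ✓ matches
  capacitance (C = Q/V): s⁴·A²/(kg·m²)  ✗
  momentum (p = mv): kg·m/s  ✗
  work (W = Fd): kg·m²/s²  ✗

Only density has units kg/m³.

Answer: density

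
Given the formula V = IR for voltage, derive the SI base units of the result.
Units of each symbol in V = IR:
  I (current): A
  R (resistance, in ohms): kg·m²/(s³·A²)

Multiplying the contributions: [A] · [kg·m²/(s³·A²)]
Adding exponents of each base unit: kg: 1, m: 2, s: -3, A: -1
SI base units of voltage: kg·m²/(s³·A)

Answer: kg·m²/(s³·A)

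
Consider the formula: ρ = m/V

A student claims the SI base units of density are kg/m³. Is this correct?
Units of each symbol in ρ = m/V:
  m (mass): kg
  V (volume): m³  → in the denominator, contributes 1/m³

Multiplying the contributions: [kg] · [1/m³]
Adding exponents of each base unit: kg: 1, m: -3
SI base units of density: kg/m³

The claimed units kg/m³ match the derived units, so the claim is correct.

Answer: Yes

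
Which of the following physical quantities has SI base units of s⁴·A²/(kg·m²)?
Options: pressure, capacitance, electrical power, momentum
Checking the SI base units of each option:
  pressure (P = F/A): kg/(m·s²)  ✗
  capacitance (C = Q/V): s⁴·A²/(kg·m²)  ✓ matches
  electrical power (P = IV): kg·m²/s³  ✗
  momentum (p = mv): kg·m/s  ✗

Only capacitance has units s⁴·A²/(kg·m²).

Answer: capacitance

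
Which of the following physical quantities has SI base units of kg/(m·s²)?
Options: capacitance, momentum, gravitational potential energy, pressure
Checking the SI base units of each option:
  capacitance (C = Q/V): s⁴·A²/(kg·m²)  ✗
  momentum (p = mv): kg·m/s  ✗
  gravitational potential energy (U = -GMm/r): kg·m²/s²  ✗
  pressure (P = F/A): kg/(m·s²)  ✓ matches

Only pressure has units kg/(m·s²).

Answer: pressure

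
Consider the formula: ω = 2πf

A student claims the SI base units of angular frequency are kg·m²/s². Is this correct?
Units of each symbol in ω = 2πf:
  f (frequency): 1/s
  The factor 2π is dimensionless.

Multiplying the contributions: [1/s]
Adding exponents of each base unit: s: -1
SI base units of angular frequency: 1/s

The claimed units kg·m²/s² (exponents kg: 1, m: 2, s: -2) do not match the derived units 1/s (exponents s: -1), so the claim is incorrect.

Answer: No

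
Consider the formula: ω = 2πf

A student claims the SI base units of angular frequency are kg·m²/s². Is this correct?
Units of each symbol in ω = 2πf:
  f (frequency): 1/s
  The factor 2π is dimensionless.

Multiplying the contributions: [1/s]
Adding exponents of each base unit: s: -1
SI base units of angular frequency: 1/s

The claimed units kg·m²/s² (exponents kg: 1, m: 2, s: -2) do not match the derived units 1/s (exponents s: -1), so the claim is incorrect.

Answer: No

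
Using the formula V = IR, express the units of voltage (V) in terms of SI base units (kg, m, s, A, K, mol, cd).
Units of each symbol in V = IR:
  I (current): A
  R (resistance, in ohms): kg·m²/(s³·A²)

Multiplying the contributions: [A] · [kg·m²/(s³·A²)]
Adding exponents of each base unit: kg: 1, m: 2, s: -3, A: -1
SI base units of voltage: kg·m²/(s³·A)

Answer: kg·m²/(s³·A)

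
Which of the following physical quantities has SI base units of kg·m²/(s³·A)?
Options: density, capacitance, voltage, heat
Checking the SI base units of each option:
  density (ρ = m/V): kg/m³  ✗
  capacitance (C = Q/V): s⁴·A²/(kg·m²)  ✗
  voltage (V = IR): kg·m²/(s³·A)  ✓ matches
  heat (Q = mcΔT): kg·m²/s²  ✗

Only voltage has units kg·m²/(s³·A).

Answer: voltage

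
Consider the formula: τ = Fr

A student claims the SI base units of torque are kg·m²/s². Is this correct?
Units of each symbol in τ = Fr:
  F (force): kg·m/s²
  r (lever arm): m

Multiplying the contributions: [kg·m/s²] · [m]
Adding exponents of each base unit: kg: 1, m: 2, s: -2
SI base units of torque: kg·m²/s²

The claimed units kg·m²/s² match the derived units, so the claim is correct.

Answer: Yes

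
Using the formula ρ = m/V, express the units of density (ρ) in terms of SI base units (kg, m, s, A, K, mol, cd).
Units of each symbol in ρ = m/V:
  m (mass): kg
  V (volume): m³  → in the denominator, contributes 1/m³

Multiplying the contributions: [kg] · [1/m³]
Adding exponents of each base unit: kg: 1, m: -3
SI base units of density: kg/m³

Answer: kg/m³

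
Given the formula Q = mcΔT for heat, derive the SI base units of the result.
Units of each symbol in Q = mcΔT:
  m (mass): kg
  c (specific heat capacity, in J/(kg·K)): m²/(s²·K)
  ΔT (temperature change): K

Multiplying the contributions: [kg] · [m²/(s²·K)] · [K]
Adding exponents of each base unit: kg: 1, m: 2, s: -2
SI base units of heat: kg·m²/s²

Answer: kg·m²/s²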